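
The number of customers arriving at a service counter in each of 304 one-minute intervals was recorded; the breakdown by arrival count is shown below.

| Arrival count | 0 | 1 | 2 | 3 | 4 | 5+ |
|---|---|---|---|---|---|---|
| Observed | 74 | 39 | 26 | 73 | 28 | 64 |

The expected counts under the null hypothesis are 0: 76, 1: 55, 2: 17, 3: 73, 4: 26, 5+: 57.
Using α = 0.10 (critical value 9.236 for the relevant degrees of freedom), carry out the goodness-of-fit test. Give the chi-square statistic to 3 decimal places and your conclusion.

χ² = (74−76)²/76 + (39−55)²/55 + (26−17)²/17 + (73−73)²/73 + (28−26)²/26 + (64−57)²/57
   = 0.0526 + 4.6545 + 4.7647 + 0.0000 + 0.1538 + 0.8596
Sum = 10.485
df = 5. Since 10.485 > 9.236, we reject H₀.

10.485; reject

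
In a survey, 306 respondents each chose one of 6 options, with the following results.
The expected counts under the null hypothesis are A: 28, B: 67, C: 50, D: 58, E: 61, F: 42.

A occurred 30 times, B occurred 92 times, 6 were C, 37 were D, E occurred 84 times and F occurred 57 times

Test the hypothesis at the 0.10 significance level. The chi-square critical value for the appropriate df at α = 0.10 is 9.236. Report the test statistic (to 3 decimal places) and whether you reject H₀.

69.824; reject

χ² = (30−28)²/28 + (92−67)²/67 + (6−50)²/50 + (37−58)²/58 + (84−61)²/61 + (57−42)²/42
   = 0.1429 + 9.3284 + 38.7200 + 7.6034 + 8.6721 + 5.3571
Sum = 69.824
df = 5. Since 69.824 > 9.236, we reject H₀.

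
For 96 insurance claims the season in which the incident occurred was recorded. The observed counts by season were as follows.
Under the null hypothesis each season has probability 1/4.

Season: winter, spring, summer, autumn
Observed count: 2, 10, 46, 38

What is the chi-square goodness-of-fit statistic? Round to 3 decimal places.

56.667

Under H₀ each category has probability 1/4, so each expected count is 96/4 = 24.
cat         O        E   (O−E)²/E
winter      2       24    20.1667
spring     10       24     8.1667
summer     46       24    20.1667
autumn     38       24     8.1667
Sum = 56.667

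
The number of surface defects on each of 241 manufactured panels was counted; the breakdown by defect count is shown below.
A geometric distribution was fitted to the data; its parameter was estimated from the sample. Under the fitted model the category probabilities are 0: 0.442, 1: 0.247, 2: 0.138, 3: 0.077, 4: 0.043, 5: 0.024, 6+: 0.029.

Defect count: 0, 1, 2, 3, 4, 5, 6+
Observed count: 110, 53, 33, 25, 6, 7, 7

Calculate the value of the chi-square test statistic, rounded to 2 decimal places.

5.16

Expected counts E_i = n·p_i: 241×0.442 = 106.522, 241×0.247 = 59.527, 241×0.138 = 33.258, 241×0.077 = 18.557, 241×0.043 = 10.363, 241×0.024 = 5.784, 241×0.029 = 6.989.
0: (110 − 106.522)²/106.522 = 12.096484/106.522 = 0.114
1: (53 − 59.527)²/59.527 = 42.601729/59.527 = 0.716
2: (33 − 33.258)²/33.258 = 0.066564/33.258 = 0.002
3: (25 − 18.557)²/18.557 = 41.512249/18.557 = 2.237
4: (6 − 10.363)²/10.363 = 19.035769/10.363 = 1.837
5: (7 − 5.784)²/5.784 = 1.478656/5.784 = 0.256
6+: (7 − 6.989)²/6.989 = 0.000121/6.989 = 0.000
Sum = 5.16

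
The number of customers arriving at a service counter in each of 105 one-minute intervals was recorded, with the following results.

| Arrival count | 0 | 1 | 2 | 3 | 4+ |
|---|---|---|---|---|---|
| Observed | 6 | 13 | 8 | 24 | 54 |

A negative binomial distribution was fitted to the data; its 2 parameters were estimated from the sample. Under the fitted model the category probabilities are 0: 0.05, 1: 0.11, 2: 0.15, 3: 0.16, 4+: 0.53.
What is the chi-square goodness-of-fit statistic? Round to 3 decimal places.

Expected counts E_i = n·p_i: 105×0.05 = 5.25, 105×0.11 = 11.55, 105×0.15 = 15.75, 105×0.16 = 16.8, 105×0.53 = 55.65.
0: (6 − 5.25)²/5.25 = 0.5625/5.25 = 0.1071
1: (13 − 11.55)²/11.55 = 2.1025/11.55 = 0.1820
2: (8 − 15.75)²/15.75 = 60.0625/15.75 = 3.8135
3: (24 − 16.8)²/16.8 = 51.84/16.8 = 3.0857
4+: (54 − 55.65)²/55.65 = 2.7225/55.65 = 0.0489
Sum = 7.237

7.237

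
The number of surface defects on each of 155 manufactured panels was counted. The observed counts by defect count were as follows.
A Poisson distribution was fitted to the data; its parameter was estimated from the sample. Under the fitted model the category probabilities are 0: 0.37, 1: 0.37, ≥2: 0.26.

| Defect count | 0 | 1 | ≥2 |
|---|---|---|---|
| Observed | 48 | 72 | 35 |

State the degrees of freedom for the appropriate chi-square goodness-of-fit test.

1

There are k = 3 categories and 1 parameter estimated from the data, so df = 3 − 1 − 1 = 1.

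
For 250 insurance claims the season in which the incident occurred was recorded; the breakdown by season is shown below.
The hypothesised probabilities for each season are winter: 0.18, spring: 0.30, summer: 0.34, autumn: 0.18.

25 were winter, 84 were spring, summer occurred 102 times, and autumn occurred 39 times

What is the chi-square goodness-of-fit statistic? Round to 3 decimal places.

14.169

Expected counts E_i = n·p_i: 250×0.18 = 45, 250×0.30 = 75, 250×0.34 = 85, 250×0.18 = 45.
χ² = (25−45)²/45 + (84−75)²/75 + (102−85)²/85 + (39−45)²/45
   = 8.8889 + 1.0800 + 3.4000 + 0.8000
Sum = 14.169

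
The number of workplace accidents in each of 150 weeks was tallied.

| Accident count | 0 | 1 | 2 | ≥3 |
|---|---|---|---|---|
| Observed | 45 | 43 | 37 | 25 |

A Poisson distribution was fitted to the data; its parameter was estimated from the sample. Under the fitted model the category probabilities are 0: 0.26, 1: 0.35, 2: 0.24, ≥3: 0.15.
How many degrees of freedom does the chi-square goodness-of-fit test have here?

2

There are k = 4 categories and 1 parameter estimated from the data, so df = 4 − 1 − 1 = 2.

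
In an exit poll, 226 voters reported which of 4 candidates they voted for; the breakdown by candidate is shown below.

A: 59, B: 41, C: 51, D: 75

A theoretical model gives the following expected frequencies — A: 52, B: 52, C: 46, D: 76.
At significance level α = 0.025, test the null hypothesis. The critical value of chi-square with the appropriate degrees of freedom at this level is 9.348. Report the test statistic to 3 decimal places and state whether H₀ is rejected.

cat         O        E   (O−E)²/E
A          59       52     0.9423
B          41       52     2.3269
C          51       46     0.5435
D          75       76     0.0132
Sum = 3.826
df = 3. Since 3.826 < 9.348, we do not reject H₀.

3.826; do not reject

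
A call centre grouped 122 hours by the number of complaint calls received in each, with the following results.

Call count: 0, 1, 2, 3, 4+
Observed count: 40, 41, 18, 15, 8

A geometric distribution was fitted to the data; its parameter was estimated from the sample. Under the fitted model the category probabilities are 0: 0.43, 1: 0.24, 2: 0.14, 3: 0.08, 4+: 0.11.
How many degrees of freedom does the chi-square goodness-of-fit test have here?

3

There are k = 5 categories and 1 parameter estimated from the data, so df = 5 − 1 − 1 = 3.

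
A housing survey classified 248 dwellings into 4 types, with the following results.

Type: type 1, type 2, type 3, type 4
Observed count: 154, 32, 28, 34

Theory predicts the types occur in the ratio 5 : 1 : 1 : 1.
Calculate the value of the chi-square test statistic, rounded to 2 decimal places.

0.62

Ratio total = 8. Expected counts: 248×5/8 = 155, 248×1/8 = 31, 248×1/8 = 31, 248×1/8 = 31.
χ² = (154−155)²/155 + (32−31)²/31 + (28−31)²/31 + (34−31)²/31
   = 0.006 + 0.032 + 0.290 + 0.290
Sum = 0.62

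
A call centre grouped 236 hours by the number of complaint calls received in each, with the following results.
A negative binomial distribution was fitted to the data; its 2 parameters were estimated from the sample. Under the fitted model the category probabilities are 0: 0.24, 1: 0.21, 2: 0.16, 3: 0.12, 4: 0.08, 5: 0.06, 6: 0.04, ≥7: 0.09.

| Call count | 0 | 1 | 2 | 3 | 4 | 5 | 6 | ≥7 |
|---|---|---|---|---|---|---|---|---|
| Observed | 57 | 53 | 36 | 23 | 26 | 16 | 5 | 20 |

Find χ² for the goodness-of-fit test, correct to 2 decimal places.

6.41

Expected counts E_i = n·p_i: 236×0.24 = 56.64, 236×0.21 = 49.56, 236×0.16 = 37.76, 236×0.12 = 28.32, 236×0.08 = 18.88, 236×0.06 = 14.16, 236×0.04 = 9.44, 236×0.09 = 21.24.
χ² = (57−56.64)²/56.64 + (53−49.56)²/49.56 + (36−37.76)²/37.76 + (23−28.32)²/28.32 + (26−18.88)²/18.88 + (16−14.16)²/14.16 + (5−9.44)²/9.44 + (20−21.24)²/21.24
   = 0.002 + 0.239 + 0.082 + 0.999 + 2.685 + 0.239 + 2.088 + 0.072
Sum = 6.41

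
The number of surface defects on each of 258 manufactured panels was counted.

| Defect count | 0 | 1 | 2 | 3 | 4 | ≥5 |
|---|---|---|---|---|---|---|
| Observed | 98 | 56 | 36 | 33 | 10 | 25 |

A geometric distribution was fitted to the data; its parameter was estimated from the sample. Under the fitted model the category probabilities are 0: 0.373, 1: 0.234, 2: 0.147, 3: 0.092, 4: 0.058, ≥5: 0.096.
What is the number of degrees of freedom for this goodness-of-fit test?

There are k = 6 categories and 1 parameter estimated from the data, so df = 6 − 1 − 1 = 4.

4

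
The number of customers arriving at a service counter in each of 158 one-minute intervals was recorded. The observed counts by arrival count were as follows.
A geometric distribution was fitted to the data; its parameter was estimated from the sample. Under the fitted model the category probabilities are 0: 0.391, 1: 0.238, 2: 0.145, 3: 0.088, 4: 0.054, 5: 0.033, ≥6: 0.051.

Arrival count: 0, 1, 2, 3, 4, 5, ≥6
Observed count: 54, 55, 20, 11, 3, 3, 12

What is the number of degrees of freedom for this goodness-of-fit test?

There are k = 7 categories and 1 parameter estimated from the data, so df = 7 − 1 − 1 = 5.

5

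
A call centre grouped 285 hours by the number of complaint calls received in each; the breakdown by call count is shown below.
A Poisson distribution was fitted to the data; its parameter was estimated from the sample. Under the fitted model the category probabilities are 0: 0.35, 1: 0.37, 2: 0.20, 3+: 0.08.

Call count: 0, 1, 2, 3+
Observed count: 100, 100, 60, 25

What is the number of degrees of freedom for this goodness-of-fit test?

There are k = 4 categories and 1 parameter estimated from the data, so df = 4 − 1 − 1 = 2.

2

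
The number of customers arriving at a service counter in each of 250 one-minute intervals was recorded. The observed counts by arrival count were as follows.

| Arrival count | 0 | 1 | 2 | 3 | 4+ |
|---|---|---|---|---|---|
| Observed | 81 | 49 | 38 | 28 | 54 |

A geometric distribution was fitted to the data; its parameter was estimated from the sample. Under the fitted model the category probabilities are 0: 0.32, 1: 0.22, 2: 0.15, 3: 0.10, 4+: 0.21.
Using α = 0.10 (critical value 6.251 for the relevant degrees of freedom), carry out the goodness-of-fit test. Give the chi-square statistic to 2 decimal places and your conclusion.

1.08; do not reject

Expected counts E_i = n·p_i: 250×0.32 = 80, 250×0.22 = 55, 250×0.15 = 37.5, 250×0.10 = 25, 250×0.21 = 52.5.
χ² = (81−80)²/80 + (49−55)²/55 + (38−37.5)²/37.5 + (28−25)²/25 + (54−52.5)²/52.5
   = 0.013 + 0.655 + 0.007 + 0.360 + 0.043
Sum = 1.08
df = 3. Since 1.08 < 6.251, we do not reject H₀.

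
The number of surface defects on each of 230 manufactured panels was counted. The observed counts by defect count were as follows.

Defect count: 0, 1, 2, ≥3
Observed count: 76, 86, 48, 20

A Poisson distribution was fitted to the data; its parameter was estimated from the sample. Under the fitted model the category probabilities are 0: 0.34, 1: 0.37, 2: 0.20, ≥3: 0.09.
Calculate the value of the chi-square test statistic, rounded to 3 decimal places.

Expected counts E_i = n·p_i: 230×0.34 = 78.2, 230×0.37 = 85.1, 230×0.20 = 46, 230×0.09 = 20.7.
0: (76 − 78.2)²/78.2 = 4.84/78.2 = 0.0619
1: (86 − 85.1)²/85.1 = 0.81/85.1 = 0.0095
2: (48 − 46)²/46 = 4/46 = 0.0870
≥3: (20 − 20.7)²/20.7 = 0.49/20.7 = 0.0237
Sum = 0.182

0.182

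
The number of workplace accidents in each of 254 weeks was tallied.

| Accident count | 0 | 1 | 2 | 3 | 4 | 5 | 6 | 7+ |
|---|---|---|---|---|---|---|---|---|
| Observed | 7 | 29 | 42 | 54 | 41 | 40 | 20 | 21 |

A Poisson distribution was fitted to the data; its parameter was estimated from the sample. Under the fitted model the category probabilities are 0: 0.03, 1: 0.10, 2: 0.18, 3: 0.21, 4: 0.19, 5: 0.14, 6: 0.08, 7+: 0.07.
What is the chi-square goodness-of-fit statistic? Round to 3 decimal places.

3.106

Expected counts E_i = n·p_i: 254×0.03 = 7.62, 254×0.10 = 25.4, 254×0.18 = 45.72, 254×0.21 = 53.34, 254×0.19 = 48.26, 254×0.14 = 35.56, 254×0.08 = 20.32, 254×0.07 = 17.78.
0: (7 − 7.62)²/7.62 = 0.3844/7.62 = 0.0504
1: (29 − 25.4)²/25.4 = 12.96/25.4 = 0.5102
2: (42 − 45.72)²/45.72 = 13.8384/45.72 = 0.3027
3: (54 − 53.34)²/53.34 = 0.4356/53.34 = 0.0082
4: (41 − 48.26)²/48.26 = 52.7076/48.26 = 1.0922
5: (40 − 35.56)²/35.56 = 19.7136/35.56 = 0.5544
6: (20 − 20.32)²/20.32 = 0.1024/20.32 = 0.0050
7+: (21 − 17.78)²/17.78 = 10.3684/17.78 = 0.5831
Sum = 3.106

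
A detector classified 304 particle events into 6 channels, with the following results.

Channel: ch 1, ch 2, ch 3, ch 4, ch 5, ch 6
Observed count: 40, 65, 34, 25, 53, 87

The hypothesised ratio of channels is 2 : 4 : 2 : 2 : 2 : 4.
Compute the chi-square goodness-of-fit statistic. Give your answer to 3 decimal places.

14.079

Ratio total = 16. Expected counts: 304×2/16 = 38, 304×4/16 = 76, 304×2/16 = 38, 304×2/16 = 38, 304×2/16 = 38, 304×4/16 = 76.
cat         O        E   (O−E)²/E
ch 1       40       38     0.1053
ch 2       65       76     1.5921
ch 3       34       38     0.4211
ch 4       25       38     4.4474
ch 5       53       38     5.9211
ch 6       87       76     1.5921
Sum = 14.079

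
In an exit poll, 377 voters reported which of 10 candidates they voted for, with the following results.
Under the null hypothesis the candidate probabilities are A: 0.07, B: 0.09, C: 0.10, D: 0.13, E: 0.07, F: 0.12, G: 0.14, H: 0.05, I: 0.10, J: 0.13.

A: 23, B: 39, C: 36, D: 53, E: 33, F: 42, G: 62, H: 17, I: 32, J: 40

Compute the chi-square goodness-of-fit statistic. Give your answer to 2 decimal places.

Expected counts E_i = n·p_i: 377×0.07 = 26.39, 377×0.09 = 33.93, 377×0.10 = 37.7, 377×0.13 = 49.01, 377×0.07 = 26.39, 377×0.12 = 45.24, 377×0.14 = 52.78, 377×0.05 = 18.85, 377×0.10 = 37.7, 377×0.13 = 49.01.
χ² = (23−26.39)²/26.39 + (39−33.93)²/33.93 + (36−37.7)²/37.7 + (53−49.01)²/49.01 + (33−26.39)²/26.39 + (42−45.24)²/45.24 + (62−52.78)²/52.78 + (17−18.85)²/18.85 + (32−37.7)²/37.7 + (40−49.01)²/49.01
   = 0.435 + 0.758 + 0.077 + 0.325 + 1.656 + 0.232 + 1.611 + 0.182 + 0.862 + 1.656
Sum = 7.79

7.79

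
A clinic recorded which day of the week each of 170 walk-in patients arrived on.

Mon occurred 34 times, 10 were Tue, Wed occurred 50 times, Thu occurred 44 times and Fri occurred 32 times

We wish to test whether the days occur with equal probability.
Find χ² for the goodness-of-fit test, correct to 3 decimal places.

27.529

Under H₀ each category has probability 1/5, so each expected count is 170/5 = 34.
Mon: (34 − 34)²/34 = 0/34 = 0.0000
Tue: (10 − 34)²/34 = 576/34 = 16.9412
Wed: (50 − 34)²/34 = 256/34 = 7.5294
Thu: (44 − 34)²/34 = 100/34 = 2.9412
Fri: (32 − 34)²/34 = 4/34 = 0.1176
Sum = 27.529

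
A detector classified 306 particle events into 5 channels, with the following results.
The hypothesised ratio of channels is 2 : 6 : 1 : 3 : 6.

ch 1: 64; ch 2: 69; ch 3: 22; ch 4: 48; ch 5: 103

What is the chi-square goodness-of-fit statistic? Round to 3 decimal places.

Ratio total = 18. Expected counts: 306×2/18 = 34, 306×6/18 = 102, 306×1/18 = 17, 306×3/18 = 51, 306×6/18 = 102.
ch 1: (64 − 34)²/34 = 900/34 = 26.4706
ch 2: (69 − 102)²/102 = 1089/102 = 10.6765
ch 3: (22 − 17)²/17 = 25/17 = 1.4706
ch 4: (48 − 51)²/51 = 9/51 = 0.1765
ch 5: (103 − 102)²/102 = 1/102 = 0.0098
Sum = 38.804

38.804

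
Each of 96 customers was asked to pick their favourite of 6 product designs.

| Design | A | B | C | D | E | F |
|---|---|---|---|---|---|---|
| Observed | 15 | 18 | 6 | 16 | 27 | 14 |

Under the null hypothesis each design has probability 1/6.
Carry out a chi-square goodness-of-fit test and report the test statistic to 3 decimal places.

Under H₀ each category has probability 1/6, so each expected count is 96/6 = 16.
cat         O        E   (O−E)²/E
A          15       16     0.0625
B          18       16     0.2500
C           6       16     6.2500
D          16       16     0.0000
E          27       16     7.5625
F          14       16     0.2500
Sum = 14.375

14.375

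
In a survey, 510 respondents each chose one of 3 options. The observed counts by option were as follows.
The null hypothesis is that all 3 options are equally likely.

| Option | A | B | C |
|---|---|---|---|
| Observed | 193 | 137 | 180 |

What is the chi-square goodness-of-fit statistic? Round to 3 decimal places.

Under H₀ each category has probability 1/3, so each expected count is 510/3 = 170.
A: (193 − 170)²/170 = 529/170 = 3.1118
B: (137 − 170)²/170 = 1089/170 = 6.4059
C: (180 − 170)²/170 = 100/170 = 0.5882
Sum = 10.106

10.106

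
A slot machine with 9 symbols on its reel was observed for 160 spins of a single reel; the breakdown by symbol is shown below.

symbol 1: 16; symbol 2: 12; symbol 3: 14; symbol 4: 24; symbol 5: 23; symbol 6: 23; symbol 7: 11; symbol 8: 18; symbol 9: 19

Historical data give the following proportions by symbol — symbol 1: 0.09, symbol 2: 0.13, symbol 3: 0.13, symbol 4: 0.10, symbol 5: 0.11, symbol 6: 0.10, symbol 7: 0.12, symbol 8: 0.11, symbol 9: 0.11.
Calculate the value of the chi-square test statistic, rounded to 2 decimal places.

Expected counts E_i = n·p_i: 160×0.09 = 14.4, 160×0.13 = 20.8, 160×0.13 = 20.8, 160×0.10 = 16, 160×0.11 = 17.6, 160×0.10 = 16, 160×0.12 = 19.2, 160×0.11 = 17.6, 160×0.11 = 17.6.
χ² = (16−14.4)²/14.4 + (12−20.8)²/20.8 + (14−20.8)²/20.8 + (24−16)²/16 + (23−17.6)²/17.6 + (23−16)²/16 + (11−19.2)²/19.2 + (18−17.6)²/17.6 + (19−17.6)²/17.6
   = 0.178 + 3.723 + 2.223 + 4.000 + 1.657 + 3.063 + 3.502 + 0.009 + 0.111
Sum = 18.47

18.47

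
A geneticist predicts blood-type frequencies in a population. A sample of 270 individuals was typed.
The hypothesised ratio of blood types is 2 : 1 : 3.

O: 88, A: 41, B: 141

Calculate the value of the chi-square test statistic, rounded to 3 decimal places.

0.667

Ratio total = 6. Expected counts: 270×2/6 = 90, 270×1/6 = 45, 270×3/6 = 135.
cat         O        E   (O−E)²/E
O          88       90     0.0444
A          41       45     0.3556
B         141      135     0.2667
Sum = 0.667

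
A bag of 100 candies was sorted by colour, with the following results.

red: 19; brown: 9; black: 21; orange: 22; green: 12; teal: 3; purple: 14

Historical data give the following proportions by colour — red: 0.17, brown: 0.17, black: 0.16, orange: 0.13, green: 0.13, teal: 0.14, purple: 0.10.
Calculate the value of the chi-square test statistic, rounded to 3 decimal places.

Expected counts E_i = n·p_i: 100×0.17 = 17, 100×0.17 = 17, 100×0.16 = 16, 100×0.13 = 13, 100×0.13 = 13, 100×0.14 = 14, 100×0.10 = 10.
cat         O        E   (O−E)²/E
red        19       17     0.2353
brown       9       17     3.7647
black      21       16     1.5625
orange     22       13     6.2308
green      12       13     0.0769
teal        3       14     8.6429
purple     14       10     1.6000
Sum = 22.113

22.113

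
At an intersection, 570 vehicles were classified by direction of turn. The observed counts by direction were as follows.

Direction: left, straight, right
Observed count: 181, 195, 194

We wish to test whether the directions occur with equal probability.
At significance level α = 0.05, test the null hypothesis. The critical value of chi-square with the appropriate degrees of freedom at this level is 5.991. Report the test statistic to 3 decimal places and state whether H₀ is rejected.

Under H₀ each category has probability 1/3, so each expected count is 570/3 = 190.
χ² = (181−190)²/190 + (195−190)²/190 + (194−190)²/190
   = 0.4263 + 0.1316 + 0.0842
Sum = 0.642
df = 2. Since 0.642 < 5.991, we do not reject H₀.

0.642; do not reject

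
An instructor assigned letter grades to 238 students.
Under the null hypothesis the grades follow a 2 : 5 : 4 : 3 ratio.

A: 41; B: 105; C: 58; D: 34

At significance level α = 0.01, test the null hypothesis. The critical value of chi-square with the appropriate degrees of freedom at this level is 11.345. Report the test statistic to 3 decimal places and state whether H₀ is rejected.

13.284; reject

Ratio total = 14. Expected counts: 238×2/14 = 34, 238×5/14 = 85, 238×4/14 = 68, 238×3/14 = 51.
χ² = (41−34)²/34 + (105−85)²/85 + (58−68)²/68 + (34−51)²/51
   = 1.4412 + 4.7059 + 1.4706 + 5.6667
Sum = 13.284
df = 3. Since 13.284 > 11.345, we reject H₀.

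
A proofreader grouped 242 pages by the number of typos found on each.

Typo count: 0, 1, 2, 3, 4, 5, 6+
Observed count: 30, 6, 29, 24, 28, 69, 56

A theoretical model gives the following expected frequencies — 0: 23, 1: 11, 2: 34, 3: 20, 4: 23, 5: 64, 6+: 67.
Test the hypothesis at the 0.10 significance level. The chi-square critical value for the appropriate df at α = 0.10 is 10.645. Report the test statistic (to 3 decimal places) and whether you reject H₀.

9.222; do not reject

χ² = (30−23)²/23 + (6−11)²/11 + (29−34)²/34 + (24−20)²/20 + (28−23)²/23 + (69−64)²/64 + (56−67)²/67
   = 2.1304 + 2.2727 + 0.7353 + 0.8000 + 1.0870 + 0.3906 + 1.8060
Sum = 9.222
df = 6. Since 9.222 < 10.645, we do not reject H₀.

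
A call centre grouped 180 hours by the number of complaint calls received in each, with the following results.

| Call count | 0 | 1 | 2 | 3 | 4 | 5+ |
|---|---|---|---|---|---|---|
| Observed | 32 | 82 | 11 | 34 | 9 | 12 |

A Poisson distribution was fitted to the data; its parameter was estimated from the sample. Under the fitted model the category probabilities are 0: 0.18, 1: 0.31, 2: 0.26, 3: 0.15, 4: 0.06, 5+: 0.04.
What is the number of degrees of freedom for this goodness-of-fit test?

4

There are k = 6 categories and 1 parameter estimated from the data, so df = 6 − 1 − 1 = 4.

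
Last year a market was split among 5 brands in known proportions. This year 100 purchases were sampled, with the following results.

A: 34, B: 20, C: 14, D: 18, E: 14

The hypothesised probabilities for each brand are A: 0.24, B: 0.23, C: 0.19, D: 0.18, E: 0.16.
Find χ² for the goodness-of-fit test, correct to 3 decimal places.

Expected counts E_i = n·p_i: 100×0.24 = 24, 100×0.23 = 23, 100×0.19 = 19, 100×0.18 = 18, 100×0.16 = 16.
cat         O        E   (O−E)²/E
A          34       24     4.1667
B          20       23     0.3913
C          14       19     1.3158
D          18       18     0.0000
E          14       16     0.2500
Sum = 6.124

6.124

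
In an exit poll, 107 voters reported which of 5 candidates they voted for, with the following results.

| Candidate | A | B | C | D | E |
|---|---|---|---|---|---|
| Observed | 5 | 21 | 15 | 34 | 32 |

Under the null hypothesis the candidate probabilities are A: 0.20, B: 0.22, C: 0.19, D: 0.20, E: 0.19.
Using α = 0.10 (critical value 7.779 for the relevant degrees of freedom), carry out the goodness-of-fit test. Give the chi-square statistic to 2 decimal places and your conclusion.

28.36; reject

Expected counts E_i = n·p_i: 107×0.20 = 21.4, 107×0.22 = 23.54, 107×0.19 = 20.33, 107×0.20 = 21.4, 107×0.19 = 20.33.
A: (5 − 21.4)²/21.4 = 268.96/21.4 = 12.568
B: (21 − 23.54)²/23.54 = 6.4516/23.54 = 0.274
C: (15 − 20.33)²/20.33 = 28.4089/20.33 = 1.397
D: (34 − 21.4)²/21.4 = 158.76/21.4 = 7.419
E: (32 − 20.33)²/20.33 = 136.1889/20.33 = 6.699
Sum = 28.36
df = 4. Since 28.36 > 7.779, we reject H₀.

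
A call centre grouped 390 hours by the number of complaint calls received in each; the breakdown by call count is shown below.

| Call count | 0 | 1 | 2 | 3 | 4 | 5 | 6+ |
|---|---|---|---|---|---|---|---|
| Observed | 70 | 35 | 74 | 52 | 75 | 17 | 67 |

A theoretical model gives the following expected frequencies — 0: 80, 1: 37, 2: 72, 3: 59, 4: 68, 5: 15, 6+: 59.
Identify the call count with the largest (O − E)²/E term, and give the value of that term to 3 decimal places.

0, 1.250

0: (70 − 80)²/80 = 100/80 = 1.2500
1: (35 − 37)²/37 = 4/37 = 0.1081
2: (74 − 72)²/72 = 4/72 = 0.0556
3: (52 − 59)²/59 = 49/59 = 0.8305
4: (75 − 68)²/68 = 49/68 = 0.7206
5: (17 − 15)²/15 = 4/15 = 0.2667
6+: (67 − 59)²/59 = 64/59 = 1.0847
The largest term is for 0: 1.250.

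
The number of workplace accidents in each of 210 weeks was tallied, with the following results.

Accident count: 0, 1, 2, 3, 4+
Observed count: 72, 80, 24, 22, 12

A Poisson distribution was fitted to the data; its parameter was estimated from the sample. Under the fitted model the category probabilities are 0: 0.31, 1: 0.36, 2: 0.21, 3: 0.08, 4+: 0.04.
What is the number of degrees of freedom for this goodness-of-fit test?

There are k = 5 categories and 1 parameter estimated from the data, so df = 5 − 1 − 1 = 3.

3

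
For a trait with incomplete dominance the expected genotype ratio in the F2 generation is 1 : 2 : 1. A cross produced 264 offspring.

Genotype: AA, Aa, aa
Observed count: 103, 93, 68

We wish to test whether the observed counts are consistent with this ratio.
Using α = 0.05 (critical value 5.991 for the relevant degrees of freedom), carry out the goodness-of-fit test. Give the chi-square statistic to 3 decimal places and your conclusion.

32.326; reject

Ratio total = 4. Expected counts: 264×1/4 = 66, 264×2/4 = 132, 264×1/4 = 66.
AA: (103 − 66)²/66 = 1369/66 = 20.7424
Aa: (93 − 132)²/132 = 1521/132 = 11.5227
aa: (68 − 66)²/66 = 4/66 = 0.0606
Sum = 32.326
df = 2. Since 32.326 > 5.991, we reject H₀.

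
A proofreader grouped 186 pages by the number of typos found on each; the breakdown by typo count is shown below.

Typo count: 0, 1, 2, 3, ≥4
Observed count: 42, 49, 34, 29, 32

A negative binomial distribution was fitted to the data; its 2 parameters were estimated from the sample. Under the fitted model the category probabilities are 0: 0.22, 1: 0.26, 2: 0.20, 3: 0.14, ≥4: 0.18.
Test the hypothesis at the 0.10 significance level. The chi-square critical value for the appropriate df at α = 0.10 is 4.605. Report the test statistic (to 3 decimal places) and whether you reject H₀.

0.714; do not reject

Expected counts E_i = n·p_i: 186×0.22 = 40.92, 186×0.26 = 48.36, 186×0.20 = 37.2, 186×0.14 = 26.04, 186×0.18 = 33.48.
0: (42 − 40.92)²/40.92 = 1.1664/40.92 = 0.0285
1: (49 − 48.36)²/48.36 = 0.4096/48.36 = 0.0085
2: (34 − 37.2)²/37.2 = 10.24/37.2 = 0.2753
3: (29 − 26.04)²/26.04 = 8.7616/26.04 = 0.3365
≥4: (32 − 33.48)²/33.48 = 2.1904/33.48 = 0.0654
Sum = 0.714
df = 2. Since 0.714 < 4.605, we do not reject H₀.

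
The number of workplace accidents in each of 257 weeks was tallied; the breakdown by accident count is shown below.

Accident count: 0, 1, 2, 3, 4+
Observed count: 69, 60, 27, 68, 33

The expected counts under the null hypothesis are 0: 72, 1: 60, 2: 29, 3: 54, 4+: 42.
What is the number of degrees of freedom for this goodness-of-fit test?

4

There are k = 5 categories and no parameters were estimated from the data, so df = 5 − 1 = 4.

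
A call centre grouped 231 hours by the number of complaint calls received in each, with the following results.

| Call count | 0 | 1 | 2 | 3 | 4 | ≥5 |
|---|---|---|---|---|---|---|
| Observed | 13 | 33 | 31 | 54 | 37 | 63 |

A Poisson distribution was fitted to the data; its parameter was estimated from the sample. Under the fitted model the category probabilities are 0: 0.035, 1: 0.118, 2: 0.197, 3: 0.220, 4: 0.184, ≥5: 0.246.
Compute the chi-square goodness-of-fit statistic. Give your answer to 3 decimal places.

10.405

Expected counts E_i = n·p_i: 231×0.035 = 8.085, 231×0.118 = 27.258, 231×0.197 = 45.507, 231×0.220 = 50.82, 231×0.184 = 42.504, 231×0.246 = 56.826.
cat         O        E   (O−E)²/E
0          13    8.085     2.9879
1          33   27.258     1.2096
2          31   45.507     4.6246
3          54    50.82     0.1990
4          37   42.504     0.7127
≥5         63   56.826     0.6708
Sum = 10.405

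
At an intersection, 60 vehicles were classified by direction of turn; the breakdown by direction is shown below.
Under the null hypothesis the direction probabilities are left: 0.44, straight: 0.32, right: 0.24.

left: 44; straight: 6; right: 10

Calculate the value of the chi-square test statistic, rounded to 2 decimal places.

22.15

Expected counts E_i = n·p_i: 60×0.44 = 26.4, 60×0.32 = 19.2, 60×0.24 = 14.4.
χ² = (44−26.4)²/26.4 + (6−19.2)²/19.2 + (10−14.4)²/14.4
   = 11.733 + 9.075 + 1.344
Sum = 22.15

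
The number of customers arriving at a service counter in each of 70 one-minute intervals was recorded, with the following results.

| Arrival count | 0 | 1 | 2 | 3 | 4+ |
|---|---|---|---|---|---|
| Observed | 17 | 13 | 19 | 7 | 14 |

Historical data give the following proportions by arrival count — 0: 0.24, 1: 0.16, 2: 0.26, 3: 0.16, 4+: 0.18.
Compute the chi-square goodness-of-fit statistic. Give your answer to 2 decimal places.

2.06

Expected counts E_i = n·p_i: 70×0.24 = 16.8, 70×0.16 = 11.2, 70×0.26 = 18.2, 70×0.16 = 11.2, 70×0.18 = 12.6.
0: (17 − 16.8)²/16.8 = 0.04/16.8 = 0.002
1: (13 − 11.2)²/11.2 = 3.24/11.2 = 0.289
2: (19 − 18.2)²/18.2 = 0.64/18.2 = 0.035
3: (7 − 11.2)²/11.2 = 17.64/11.2 = 1.575
4+: (14 − 12.6)²/12.6 = 1.96/12.6 = 0.156
Sum = 2.06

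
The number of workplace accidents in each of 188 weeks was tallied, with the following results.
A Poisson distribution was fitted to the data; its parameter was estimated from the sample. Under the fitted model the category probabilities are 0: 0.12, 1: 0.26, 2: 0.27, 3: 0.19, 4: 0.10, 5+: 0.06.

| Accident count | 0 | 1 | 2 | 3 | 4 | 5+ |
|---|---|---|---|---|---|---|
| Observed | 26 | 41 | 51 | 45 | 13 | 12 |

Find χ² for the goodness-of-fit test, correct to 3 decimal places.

6.042

Expected counts E_i = n·p_i: 188×0.12 = 22.56, 188×0.26 = 48.88, 188×0.27 = 50.76, 188×0.19 = 35.72, 188×0.10 = 18.8, 188×0.06 = 11.28.
cat         O        E   (O−E)²/E
0          26    22.56     0.5245
1          41    48.88     1.2703
2          51    50.76     0.0011
3          45    35.72     2.4109
4          13     18.8     1.7894
5+         12    11.28     0.0460
Sum = 6.042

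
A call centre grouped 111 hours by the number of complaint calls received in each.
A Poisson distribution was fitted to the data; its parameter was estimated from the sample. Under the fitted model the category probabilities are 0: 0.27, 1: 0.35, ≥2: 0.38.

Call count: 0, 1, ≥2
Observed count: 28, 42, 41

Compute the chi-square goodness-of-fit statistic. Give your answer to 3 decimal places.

0.418

Expected counts E_i = n·p_i: 111×0.27 = 29.97, 111×0.35 = 38.85, 111×0.38 = 42.18.
cat         O        E   (O−E)²/E
0          28    29.97     0.1295
1          42    38.85     0.2554
≥2         41    42.18     0.0330
Sum = 0.418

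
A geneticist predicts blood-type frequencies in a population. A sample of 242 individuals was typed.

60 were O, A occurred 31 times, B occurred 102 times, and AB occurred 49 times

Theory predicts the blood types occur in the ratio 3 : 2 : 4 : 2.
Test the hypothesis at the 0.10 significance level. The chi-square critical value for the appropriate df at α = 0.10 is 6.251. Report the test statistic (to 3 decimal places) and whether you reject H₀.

Ratio total = 11. Expected counts: 242×3/11 = 66, 242×2/11 = 44, 242×4/11 = 88, 242×2/11 = 44.
cat         O        E   (O−E)²/E
O          60       66     0.5455
A          31       44     3.8409
B         102       88     2.2273
AB         49       44     0.5682
Sum = 7.182
df = 3. Since 7.182 > 6.251, we reject H₀.

7.182; reject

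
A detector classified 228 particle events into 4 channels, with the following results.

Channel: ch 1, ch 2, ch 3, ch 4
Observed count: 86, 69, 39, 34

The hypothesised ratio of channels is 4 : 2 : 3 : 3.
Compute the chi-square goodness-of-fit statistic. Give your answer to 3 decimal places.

41.570

Ratio total = 12. Expected counts: 228×4/12 = 76, 228×2/12 = 38, 228×3/12 = 57, 228×3/12 = 57.
cat         O        E   (O−E)²/E
ch 1       86       76     1.3158
ch 2       69       38    25.2895
ch 3       39       57     5.6842
ch 4       34       57     9.2807
Sum = 41.570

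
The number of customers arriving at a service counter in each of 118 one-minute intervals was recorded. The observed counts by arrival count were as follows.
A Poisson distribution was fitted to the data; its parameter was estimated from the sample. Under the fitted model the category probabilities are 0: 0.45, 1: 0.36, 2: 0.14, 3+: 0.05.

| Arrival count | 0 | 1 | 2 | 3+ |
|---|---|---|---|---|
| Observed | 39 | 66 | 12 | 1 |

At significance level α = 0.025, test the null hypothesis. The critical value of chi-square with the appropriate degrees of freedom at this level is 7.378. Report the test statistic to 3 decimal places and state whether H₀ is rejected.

22.073; reject

Expected counts E_i = n·p_i: 118×0.45 = 53.1, 118×0.36 = 42.48, 118×0.14 = 16.52, 118×0.05 = 5.9.
χ² = (39−53.1)²/53.1 + (66−42.48)²/42.48 + (12−16.52)²/16.52 + (1−5.9)²/5.9
   = 3.7441 + 13.0224 + 1.2367 + 4.0695
Sum = 22.073
df = 2. Since 22.073 > 7.378, we reject H₀.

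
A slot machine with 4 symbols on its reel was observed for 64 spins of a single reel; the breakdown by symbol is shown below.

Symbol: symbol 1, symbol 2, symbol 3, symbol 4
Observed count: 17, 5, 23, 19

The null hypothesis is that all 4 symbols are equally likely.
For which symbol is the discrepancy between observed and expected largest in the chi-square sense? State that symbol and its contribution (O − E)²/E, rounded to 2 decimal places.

Expected count for each of the 4 categories: 64/4 = 16.
symbol 1: (17 − 16)²/16 = 1/16 = 0.063
symbol 2: (5 − 16)²/16 = 121/16 = 7.563
symbol 3: (23 − 16)²/16 = 49/16 = 3.063
symbol 4: (19 − 16)²/16 = 9/16 = 0.563
The largest term is for symbol 2: 7.56.

symbol 2, 7.56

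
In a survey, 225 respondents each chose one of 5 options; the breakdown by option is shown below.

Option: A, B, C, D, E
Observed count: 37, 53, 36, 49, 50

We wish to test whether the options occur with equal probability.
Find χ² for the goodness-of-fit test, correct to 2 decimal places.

Under H₀ each category has probability 1/5, so each expected count is 225/5 = 45.
cat         O        E   (O−E)²/E
A          37       45      1.422
B          53       45      1.422
C          36       45      1.800
D          49       45      0.356
E          50       45      0.556
Sum = 5.56

5.56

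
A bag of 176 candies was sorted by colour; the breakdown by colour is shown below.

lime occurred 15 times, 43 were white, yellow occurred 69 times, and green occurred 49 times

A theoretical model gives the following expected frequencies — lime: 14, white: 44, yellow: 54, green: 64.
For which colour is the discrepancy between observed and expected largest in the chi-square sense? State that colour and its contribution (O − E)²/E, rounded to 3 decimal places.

yellow, 4.167

cat         O        E   (O−E)²/E
lime       15       14     0.0714
white      43       44     0.0227
yellow     69       54     4.1667
green      49       64     3.5156
The largest term is for yellow: 4.167.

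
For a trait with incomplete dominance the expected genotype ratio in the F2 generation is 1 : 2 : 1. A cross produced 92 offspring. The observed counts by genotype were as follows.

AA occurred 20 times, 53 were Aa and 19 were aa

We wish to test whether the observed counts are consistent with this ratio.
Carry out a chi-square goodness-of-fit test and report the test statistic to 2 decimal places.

2.15

Ratio total = 4. Expected counts: 92×1/4 = 23, 92×2/4 = 46, 92×1/4 = 23.
χ² = (20−23)²/23 + (53−46)²/46 + (19−23)²/23
   = 0.391 + 1.065 + 0.696
Sum = 2.15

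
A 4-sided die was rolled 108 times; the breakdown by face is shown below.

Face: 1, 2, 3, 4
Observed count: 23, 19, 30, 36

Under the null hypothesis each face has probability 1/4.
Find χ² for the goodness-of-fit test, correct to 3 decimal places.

Under H₀ each category has probability 1/4, so each expected count is 108/4 = 27.
cat         O        E   (O−E)²/E
1          23       27     0.5926
2          19       27     2.3704
3          30       27     0.3333
4          36       27     3.0000
Sum = 6.296

6.296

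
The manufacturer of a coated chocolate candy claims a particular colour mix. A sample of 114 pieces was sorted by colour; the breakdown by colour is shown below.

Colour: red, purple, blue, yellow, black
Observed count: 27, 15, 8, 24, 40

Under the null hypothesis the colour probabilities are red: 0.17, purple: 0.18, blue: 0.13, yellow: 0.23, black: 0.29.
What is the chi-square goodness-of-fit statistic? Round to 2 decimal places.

Expected counts E_i = n·p_i: 114×0.17 = 19.38, 114×0.18 = 20.52, 114×0.13 = 14.82, 114×0.23 = 26.22, 114×0.29 = 33.06.
χ² = (27−19.38)²/19.38 + (15−20.52)²/20.52 + (8−14.82)²/14.82 + (24−26.22)²/26.22 + (40−33.06)²/33.06
   = 2.996 + 1.485 + 3.138 + 0.188 + 1.457
Sum = 9.26

9.26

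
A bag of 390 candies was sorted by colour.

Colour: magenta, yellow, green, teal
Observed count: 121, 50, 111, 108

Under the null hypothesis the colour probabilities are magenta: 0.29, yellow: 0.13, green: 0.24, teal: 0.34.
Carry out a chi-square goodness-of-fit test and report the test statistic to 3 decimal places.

8.360

Expected counts E_i = n·p_i: 390×0.29 = 113.1, 390×0.13 = 50.7, 390×0.24 = 93.6, 390×0.34 = 132.6.
χ² = (121−113.1)²/113.1 + (50−50.7)²/50.7 + (111−93.6)²/93.6 + (108−132.6)²/132.6
   = 0.5518 + 0.0097 + 3.2346 + 4.5638
Sum = 8.360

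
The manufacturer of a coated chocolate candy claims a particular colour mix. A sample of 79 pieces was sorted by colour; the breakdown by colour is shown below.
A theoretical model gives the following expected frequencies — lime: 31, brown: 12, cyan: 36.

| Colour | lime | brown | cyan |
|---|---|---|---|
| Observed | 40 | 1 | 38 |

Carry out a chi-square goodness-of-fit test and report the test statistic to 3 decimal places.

χ² = (40−31)²/31 + (1−12)²/12 + (38−36)²/36
   = 2.6129 + 10.0833 + 0.1111
Sum = 12.807

12.807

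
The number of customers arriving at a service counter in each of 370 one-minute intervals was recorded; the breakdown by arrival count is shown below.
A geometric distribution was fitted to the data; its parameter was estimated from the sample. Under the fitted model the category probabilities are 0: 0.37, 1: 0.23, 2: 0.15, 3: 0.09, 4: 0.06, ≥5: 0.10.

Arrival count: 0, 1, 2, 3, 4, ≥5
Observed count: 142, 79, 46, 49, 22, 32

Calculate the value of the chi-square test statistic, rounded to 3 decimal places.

10.333

Expected counts E_i = n·p_i: 370×0.37 = 136.9, 370×0.23 = 85.1, 370×0.15 = 55.5, 370×0.09 = 33.3, 370×0.06 = 22.2, 370×0.10 = 37.
χ² = (142−136.9)²/136.9 + (79−85.1)²/85.1 + (46−55.5)²/55.5 + (49−33.3)²/33.3 + (22−22.2)²/22.2 + (32−37)²/37
   = 0.1900 + 0.4373 + 1.6261 + 7.4021 + 0.0018 + 0.6757
Sum = 10.333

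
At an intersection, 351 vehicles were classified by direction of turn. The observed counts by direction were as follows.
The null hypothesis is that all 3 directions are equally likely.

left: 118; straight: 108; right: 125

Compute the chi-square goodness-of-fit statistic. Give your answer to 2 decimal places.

Expected count for each of the 3 categories: 351/3 = 117.
χ² = (118−117)²/117 + (108−117)²/117 + (125−117)²/117
   = 0.009 + 0.692 + 0.547
Sum = 1.25

1.25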